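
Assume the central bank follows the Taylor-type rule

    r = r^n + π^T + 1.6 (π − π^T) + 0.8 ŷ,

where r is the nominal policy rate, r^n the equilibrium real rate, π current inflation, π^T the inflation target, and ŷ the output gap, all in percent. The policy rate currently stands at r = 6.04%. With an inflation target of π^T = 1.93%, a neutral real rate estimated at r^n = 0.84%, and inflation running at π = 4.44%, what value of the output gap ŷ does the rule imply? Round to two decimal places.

0.8 ŷ = 6.04 − 0.84 − 1.93 − 1.6 × (4.44 − 1.93) = -0.746
ŷ = -0.746 / 0.8 = -0.93

-0.93%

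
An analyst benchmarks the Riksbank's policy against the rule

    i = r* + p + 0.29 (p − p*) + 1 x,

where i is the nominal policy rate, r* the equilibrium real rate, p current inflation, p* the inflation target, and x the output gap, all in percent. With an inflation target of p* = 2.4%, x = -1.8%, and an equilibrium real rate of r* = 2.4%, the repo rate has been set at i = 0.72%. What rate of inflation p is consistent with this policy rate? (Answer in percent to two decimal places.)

0.63%

Collecting p: i = r* + (1 + 0.29) p − 0.29 p* + 1 x
1.29 p = 0.72 − 2.4 + 0.29 × 2.4 − 1 × (-1.8) = 0.816
p = 0.816 / 1.29 = 0.63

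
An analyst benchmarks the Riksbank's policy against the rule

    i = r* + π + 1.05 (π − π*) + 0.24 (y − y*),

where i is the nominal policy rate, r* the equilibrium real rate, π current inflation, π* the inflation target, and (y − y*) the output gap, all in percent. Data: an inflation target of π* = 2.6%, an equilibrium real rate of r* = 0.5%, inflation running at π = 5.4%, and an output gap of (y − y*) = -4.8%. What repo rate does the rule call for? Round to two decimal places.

i = 0.5 + 5.4 + 1.05 × (5.4 − 2.6) + 0.24 × (-4.8)
   = 0.5 + 5.4 + 2.94 − 1.152 = 7.69

7.69%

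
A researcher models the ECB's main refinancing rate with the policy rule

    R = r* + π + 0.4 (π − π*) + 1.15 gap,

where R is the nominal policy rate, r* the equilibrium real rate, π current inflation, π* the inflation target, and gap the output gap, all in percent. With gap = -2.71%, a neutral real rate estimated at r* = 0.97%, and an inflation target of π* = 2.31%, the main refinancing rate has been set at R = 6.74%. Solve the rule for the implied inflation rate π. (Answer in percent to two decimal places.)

Collecting π: R = r* + (1 + 0.4) π − 0.4 π* + 1.15 gap
1.4 π = 6.74 − 0.97 + 0.4 × 2.31 − 1.15 × (-2.71) = 9.8105
π = 9.8105 / 1.4 = 7.01

7.01%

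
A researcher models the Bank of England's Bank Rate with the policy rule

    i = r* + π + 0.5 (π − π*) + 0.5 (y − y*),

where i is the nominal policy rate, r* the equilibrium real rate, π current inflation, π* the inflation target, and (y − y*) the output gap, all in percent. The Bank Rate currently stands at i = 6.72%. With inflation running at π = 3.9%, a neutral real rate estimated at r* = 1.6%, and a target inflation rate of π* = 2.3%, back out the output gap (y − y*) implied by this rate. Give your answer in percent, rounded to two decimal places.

0.5 (y − y*) = 6.72 − 1.6 − 3.9 − 0.5 × (3.9 − 2.3) = 0.42
(y − y*) = 0.42 / 0.5 = 0.84

0.84%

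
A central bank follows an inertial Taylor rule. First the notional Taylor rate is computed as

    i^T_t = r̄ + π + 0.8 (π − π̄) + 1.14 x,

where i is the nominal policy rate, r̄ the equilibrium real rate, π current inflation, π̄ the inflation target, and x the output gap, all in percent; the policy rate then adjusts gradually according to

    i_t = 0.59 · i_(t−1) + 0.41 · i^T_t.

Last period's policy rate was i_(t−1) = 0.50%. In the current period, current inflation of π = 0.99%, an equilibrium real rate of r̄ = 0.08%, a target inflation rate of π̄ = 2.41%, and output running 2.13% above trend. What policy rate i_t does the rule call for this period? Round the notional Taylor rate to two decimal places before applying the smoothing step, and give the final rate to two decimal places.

1.26%

Output 2.13% above potential → x = 2.13.
i^T_t = 0.08 + 0.99 + 0.8 × (0.99 − 2.41) + 1.14 × 2.13
   = 0.08 + 0.99 − 1.136 + 2.4282 = 2.36
i_t = 0.59 × 0.50 + 0.41 × 2.36 = 0.295 + 0.9676 = 1.26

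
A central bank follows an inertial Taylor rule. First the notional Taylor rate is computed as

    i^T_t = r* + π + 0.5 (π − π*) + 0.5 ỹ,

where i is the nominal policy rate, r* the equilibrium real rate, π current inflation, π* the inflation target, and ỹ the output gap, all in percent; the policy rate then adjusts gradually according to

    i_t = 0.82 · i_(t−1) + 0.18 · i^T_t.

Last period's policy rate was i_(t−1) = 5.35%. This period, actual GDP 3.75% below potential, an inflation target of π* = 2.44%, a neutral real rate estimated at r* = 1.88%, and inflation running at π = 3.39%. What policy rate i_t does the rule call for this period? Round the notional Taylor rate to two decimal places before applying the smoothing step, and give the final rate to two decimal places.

Output 3.75% below potential → ỹ = -3.75.
i^T_t = 1.88 + 3.39 + 0.5 × (3.39 − 2.44) + 0.5 × (-3.75)
   = 1.88 + 3.39 + 0.475 − 1.875 = 3.87
i_t = 0.82 × 5.35 + 0.18 × 3.87 = 4.387 + 0.6966 = 5.08

5.08%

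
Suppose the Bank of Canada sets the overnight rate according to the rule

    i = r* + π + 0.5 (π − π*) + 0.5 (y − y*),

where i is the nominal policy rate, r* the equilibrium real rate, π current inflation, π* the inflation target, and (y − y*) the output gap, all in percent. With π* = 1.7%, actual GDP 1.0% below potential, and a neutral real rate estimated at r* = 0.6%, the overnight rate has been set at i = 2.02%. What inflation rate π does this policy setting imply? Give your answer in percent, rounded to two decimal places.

1.85%

Output 1.0% below potential → (y − y*) = -1.0.
Collecting π: i = r* + (1 + 0.5) π − 0.5 π* + 0.5 (y − y*)
1.5 π = 2.02 − 0.6 + 0.5 × 1.7 − 0.5 × (-1.0) = 2.77
π = 2.77 / 1.5 = 1.85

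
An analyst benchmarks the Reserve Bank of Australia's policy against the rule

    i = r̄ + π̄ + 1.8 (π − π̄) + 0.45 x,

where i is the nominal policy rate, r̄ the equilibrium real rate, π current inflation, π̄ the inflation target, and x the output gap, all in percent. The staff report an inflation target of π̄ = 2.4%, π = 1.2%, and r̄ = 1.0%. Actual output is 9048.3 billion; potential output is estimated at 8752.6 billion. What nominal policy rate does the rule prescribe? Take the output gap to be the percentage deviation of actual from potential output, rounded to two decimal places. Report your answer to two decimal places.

Output gap = 100 × (9048.3 − 8752.6) / 8752.6 = 3.38%.
i = 1.00 + 2.40 + 1.8 × (1.20 − 2.40) + 0.45 × 3.38
   = 1.00 + 2.4 − 2.16 + 1.521 = 2.76

2.76%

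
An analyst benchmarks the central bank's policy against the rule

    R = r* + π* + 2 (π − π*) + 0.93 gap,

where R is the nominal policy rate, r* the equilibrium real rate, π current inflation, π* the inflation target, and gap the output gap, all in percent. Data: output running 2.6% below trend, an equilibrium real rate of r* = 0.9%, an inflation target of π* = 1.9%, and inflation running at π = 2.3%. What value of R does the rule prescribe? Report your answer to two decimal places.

1.18%

Output 2.6% below potential → gap = -2.6.
R = 0.9 + 1.9 + 2 × (2.3 − 1.9) + 0.93 × (-2.6)
   = 0.9 + 1.9 + 0.8 − 2.418 = 1.18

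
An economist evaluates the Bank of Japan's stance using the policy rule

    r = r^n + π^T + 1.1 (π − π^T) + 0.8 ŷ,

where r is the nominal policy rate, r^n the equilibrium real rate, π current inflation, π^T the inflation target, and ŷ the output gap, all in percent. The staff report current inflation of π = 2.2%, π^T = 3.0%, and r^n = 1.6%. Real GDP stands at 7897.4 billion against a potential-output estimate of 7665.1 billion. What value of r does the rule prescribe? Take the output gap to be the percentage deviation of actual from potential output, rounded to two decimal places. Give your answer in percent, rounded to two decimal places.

6.14%

Output gap = 100 × (7897.4 − 7665.1) / 7665.1 = 3.03%.
r = 1.60 + 3.00 + 1.1 × (2.20 − 3.00) + 0.8 × 3.03
   = 1.60 + 3 − 0.88 + 2.424 = 6.14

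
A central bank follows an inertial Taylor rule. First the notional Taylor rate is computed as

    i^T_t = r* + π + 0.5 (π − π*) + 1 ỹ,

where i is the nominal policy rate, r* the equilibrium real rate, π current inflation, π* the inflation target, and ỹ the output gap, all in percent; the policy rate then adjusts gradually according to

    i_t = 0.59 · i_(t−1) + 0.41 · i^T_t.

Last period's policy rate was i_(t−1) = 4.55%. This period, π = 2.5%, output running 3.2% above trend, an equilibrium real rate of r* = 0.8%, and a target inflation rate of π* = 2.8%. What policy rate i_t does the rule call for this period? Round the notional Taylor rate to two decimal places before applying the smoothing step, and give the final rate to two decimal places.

5.29%

Output 3.2% above potential → ỹ = 3.2.
i^T_t = 0.8 + 2.5 + 0.5 × (2.5 − 2.8) + 1 × 3.2
   = 0.8 + 2.5 − 0.15 + 3.2 = 6.35
i_t = 0.59 × 4.55 + 0.41 × 6.35 = 2.6845 + 2.6035 = 5.29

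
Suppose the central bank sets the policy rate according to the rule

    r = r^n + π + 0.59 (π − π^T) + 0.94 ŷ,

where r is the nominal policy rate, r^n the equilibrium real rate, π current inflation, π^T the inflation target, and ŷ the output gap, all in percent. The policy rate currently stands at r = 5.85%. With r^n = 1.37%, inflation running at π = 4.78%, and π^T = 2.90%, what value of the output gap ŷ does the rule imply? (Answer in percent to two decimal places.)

-1.50%

0.94 ŷ = 5.85 − 1.37 − 4.78 − 0.59 × (4.78 − 2.90) = -1.4092
ŷ = -1.4092 / 0.94 = -1.50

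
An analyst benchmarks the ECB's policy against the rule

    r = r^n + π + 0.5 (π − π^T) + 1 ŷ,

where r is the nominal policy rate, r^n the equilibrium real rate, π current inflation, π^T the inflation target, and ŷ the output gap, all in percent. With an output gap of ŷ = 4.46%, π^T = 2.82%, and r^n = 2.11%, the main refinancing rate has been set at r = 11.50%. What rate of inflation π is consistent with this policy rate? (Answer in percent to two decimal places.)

Collecting π: r = r^n + (1 + 0.5) π − 0.5 π^T + 1 ŷ
1.5 π = 11.50 − 2.11 + 0.5 × 2.82 − 1 × 4.46 = 6.34
π = 6.34 / 1.5 = 4.23

4.23%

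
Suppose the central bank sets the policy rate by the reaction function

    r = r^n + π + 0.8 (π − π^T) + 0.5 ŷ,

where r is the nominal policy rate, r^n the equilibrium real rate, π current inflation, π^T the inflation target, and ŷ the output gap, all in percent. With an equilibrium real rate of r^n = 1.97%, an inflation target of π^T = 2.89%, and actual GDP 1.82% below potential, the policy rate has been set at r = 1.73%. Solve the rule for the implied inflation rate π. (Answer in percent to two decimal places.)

1.66%

Output 1.82% below potential → ŷ = -1.82.
Collecting π: r = r^n + (1 + 0.8) π − 0.8 π^T + 0.5 ŷ
1.8 π = 1.73 − 1.97 + 0.8 × 2.89 − 0.5 × (-1.82) = 2.982
π = 2.982 / 1.8 = 1.66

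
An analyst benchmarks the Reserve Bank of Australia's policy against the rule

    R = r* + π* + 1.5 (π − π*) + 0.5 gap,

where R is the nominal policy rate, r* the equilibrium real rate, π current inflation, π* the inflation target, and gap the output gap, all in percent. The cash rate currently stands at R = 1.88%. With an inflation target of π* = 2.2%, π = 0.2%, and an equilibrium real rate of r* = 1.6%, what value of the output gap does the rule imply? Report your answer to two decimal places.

2.16%

0.5 gap = 1.88 − 1.6 − 2.2 − 1.5 × (0.2 − 2.2) = 1.08
gap = 1.08 / 0.5 = 2.16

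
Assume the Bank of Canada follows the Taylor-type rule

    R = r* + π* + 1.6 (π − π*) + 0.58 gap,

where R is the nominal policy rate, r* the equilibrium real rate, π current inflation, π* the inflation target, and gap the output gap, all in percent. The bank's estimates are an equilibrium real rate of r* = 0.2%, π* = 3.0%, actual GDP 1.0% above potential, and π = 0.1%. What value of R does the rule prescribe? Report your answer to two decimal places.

Output 1.0% above potential → gap = 1.0.
R = 0.2 + 3.0 + 1.6 × (0.1 − 3.0) + 0.58 × 1.0
   = 0.2 + 3 − 4.64 + 0.58 = -0.86

-0.86%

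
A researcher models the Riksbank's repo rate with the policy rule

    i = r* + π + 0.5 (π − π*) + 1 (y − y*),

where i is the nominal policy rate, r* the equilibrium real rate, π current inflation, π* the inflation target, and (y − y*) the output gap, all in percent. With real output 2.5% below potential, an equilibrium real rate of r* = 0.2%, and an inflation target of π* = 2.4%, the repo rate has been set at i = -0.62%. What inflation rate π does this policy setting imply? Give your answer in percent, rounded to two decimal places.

Output 2.5% below potential → (y − y*) = -2.5.
Collecting π: i = r* + (1 + 0.5) π − 0.5 π* + 1 (y − y*)
1.5 π = -0.62 − 0.2 + 0.5 × 2.4 − 1 × (-2.5) = 2.88
π = 2.88 / 1.5 = 1.92

1.92%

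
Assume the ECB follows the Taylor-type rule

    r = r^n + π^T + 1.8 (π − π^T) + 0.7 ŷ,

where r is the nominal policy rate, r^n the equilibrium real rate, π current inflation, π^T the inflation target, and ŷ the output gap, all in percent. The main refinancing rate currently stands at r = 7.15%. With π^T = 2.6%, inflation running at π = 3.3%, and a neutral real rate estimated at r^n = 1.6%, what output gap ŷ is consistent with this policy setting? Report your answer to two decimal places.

0.7 ŷ = 7.15 − 1.6 − 2.6 − 1.8 × (3.3 − 2.6) = 1.69
ŷ = 1.69 / 0.7 = 2.41

2.41%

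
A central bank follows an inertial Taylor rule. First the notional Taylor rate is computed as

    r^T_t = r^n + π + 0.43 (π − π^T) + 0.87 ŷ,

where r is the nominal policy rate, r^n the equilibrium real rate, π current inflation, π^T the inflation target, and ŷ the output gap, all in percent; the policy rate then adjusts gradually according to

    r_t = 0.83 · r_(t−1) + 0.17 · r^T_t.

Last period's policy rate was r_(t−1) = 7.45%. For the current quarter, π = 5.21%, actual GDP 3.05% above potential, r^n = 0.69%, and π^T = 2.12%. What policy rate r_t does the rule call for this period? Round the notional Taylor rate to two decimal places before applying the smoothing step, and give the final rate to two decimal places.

Output 3.05% above potential → ŷ = 3.05.
r^T_t = 0.69 + 5.21 + 0.43 × (5.21 − 2.12) + 0.87 × 3.05
   = 0.69 + 5.21 + 1.3287 + 2.6535 = 9.88
r_t = 0.83 × 7.45 + 0.17 × 9.88 = 6.1835 + 1.6796 = 7.86

7.86%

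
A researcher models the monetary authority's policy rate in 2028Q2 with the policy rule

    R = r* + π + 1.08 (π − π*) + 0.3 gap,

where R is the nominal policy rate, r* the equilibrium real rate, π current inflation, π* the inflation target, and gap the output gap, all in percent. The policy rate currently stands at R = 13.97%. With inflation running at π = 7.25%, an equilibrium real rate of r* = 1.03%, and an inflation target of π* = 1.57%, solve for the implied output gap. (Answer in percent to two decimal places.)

0.3 gap = 13.97 − 1.03 − 7.25 − 1.08 × (7.25 − 1.57) = -0.4444
gap = -0.4444 / 0.3 = -1.48

-1.48%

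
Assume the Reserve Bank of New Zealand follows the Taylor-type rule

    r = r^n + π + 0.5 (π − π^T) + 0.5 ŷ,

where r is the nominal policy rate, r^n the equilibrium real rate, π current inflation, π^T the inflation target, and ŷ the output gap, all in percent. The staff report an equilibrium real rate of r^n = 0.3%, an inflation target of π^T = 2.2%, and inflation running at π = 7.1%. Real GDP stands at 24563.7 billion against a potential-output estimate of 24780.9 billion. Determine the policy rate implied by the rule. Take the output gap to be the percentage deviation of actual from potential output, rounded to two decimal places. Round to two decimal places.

9.41%

Output gap = 100 × (24563.7 − 24780.9) / 24780.9 = -0.88%.
r = 0.30 + 7.10 + 0.5 × (7.10 − 2.20) + 0.5 × (-0.88)
   = 0.30 + 7.1 + 2.45 − 0.44 = 9.41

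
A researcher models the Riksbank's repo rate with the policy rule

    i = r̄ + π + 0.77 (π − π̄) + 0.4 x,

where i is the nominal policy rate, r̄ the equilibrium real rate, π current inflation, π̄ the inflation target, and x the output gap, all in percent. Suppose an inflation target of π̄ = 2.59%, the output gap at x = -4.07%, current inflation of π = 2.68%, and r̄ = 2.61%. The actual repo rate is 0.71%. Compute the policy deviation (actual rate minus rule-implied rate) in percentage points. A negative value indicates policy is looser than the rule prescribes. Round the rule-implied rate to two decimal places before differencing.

i = 2.61 + 2.68 + 0.77 × (2.68 − 2.59) + 0.4 × (-4.07)
   = 2.61 + 2.68 + 0.0693 − 1.628 = 3.73
Deviation = 0.71 − 3.73 = -3.02 pp.

-3.02 pp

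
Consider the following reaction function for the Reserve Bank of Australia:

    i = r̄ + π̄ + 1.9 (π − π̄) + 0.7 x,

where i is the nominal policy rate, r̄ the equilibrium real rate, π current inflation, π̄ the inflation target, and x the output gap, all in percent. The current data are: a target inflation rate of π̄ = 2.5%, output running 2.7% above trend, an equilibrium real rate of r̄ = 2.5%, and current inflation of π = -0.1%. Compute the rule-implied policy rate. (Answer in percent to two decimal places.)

Output 2.7% above potential → x = 2.7.
i = 2.5 + 2.5 + 1.9 × (-0.1 − 2.5) + 0.7 × 2.7
   = 2.5 + 2.5 − 4.94 + 1.89 = 1.95

1.95%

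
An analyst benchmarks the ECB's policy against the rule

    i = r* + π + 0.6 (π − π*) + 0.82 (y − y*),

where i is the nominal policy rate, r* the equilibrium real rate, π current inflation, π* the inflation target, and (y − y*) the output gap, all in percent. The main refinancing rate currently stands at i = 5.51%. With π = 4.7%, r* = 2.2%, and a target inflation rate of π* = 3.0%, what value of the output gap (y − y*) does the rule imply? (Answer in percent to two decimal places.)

0.82 (y − y*) = 5.51 − 2.2 − 4.7 − 0.6 × (4.7 − 3.0) = -2.41
(y − y*) = -2.41 / 0.82 = -2.94

-2.94%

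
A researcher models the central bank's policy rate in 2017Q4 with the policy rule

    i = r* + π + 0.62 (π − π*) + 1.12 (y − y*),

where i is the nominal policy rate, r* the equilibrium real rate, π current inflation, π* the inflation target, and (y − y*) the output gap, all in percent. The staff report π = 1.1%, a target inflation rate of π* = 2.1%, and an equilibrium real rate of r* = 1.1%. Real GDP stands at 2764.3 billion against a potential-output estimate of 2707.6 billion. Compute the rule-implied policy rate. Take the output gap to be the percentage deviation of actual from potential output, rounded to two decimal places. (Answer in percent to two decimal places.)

3.92%

Output gap = 100 × (2764.3 − 2707.6) / 2707.6 = 2.09%.
i = 1.10 + 1.10 + 0.62 × (1.10 − 2.10) + 1.12 × 2.09
   = 1.10 + 1.1 − 0.62 + 2.3408 = 3.92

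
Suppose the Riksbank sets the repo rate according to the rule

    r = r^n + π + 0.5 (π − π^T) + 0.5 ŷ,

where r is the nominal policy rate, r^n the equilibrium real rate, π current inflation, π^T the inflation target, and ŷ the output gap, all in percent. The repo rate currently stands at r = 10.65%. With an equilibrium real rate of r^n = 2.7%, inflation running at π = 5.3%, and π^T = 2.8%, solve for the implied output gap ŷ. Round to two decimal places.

2.80%

0.5 ŷ = 10.65 − 2.7 − 5.3 − 0.5 × (5.3 − 2.8) = 1.4
ŷ = 1.4 / 0.5 = 2.80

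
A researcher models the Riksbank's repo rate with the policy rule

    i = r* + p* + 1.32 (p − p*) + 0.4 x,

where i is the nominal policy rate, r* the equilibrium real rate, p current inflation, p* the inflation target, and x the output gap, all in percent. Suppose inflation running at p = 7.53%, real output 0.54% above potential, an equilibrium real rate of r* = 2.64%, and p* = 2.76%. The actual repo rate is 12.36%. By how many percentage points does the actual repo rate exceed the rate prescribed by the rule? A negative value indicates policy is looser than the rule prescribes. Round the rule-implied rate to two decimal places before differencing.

Output 0.54% above potential → x = 0.54.
i = 2.64 + 2.76 + 1.32 × (7.53 − 2.76) + 0.4 × 0.54
   = 2.64 + 2.76 + 6.2964 + 0.216 = 11.91
Deviation = 12.36 − 11.91 = 0.45 pp.

0.45 pp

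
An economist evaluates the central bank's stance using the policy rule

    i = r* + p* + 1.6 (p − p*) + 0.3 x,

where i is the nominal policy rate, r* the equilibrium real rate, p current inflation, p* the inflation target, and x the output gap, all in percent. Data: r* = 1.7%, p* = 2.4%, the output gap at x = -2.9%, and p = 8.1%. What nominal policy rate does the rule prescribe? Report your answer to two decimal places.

i = 1.7 + 2.4 + 1.6 × (8.1 − 2.4) + 0.3 × (-2.9)
   = 1.7 + 2.4 + 9.12 − 0.87 = 12.35

12.35%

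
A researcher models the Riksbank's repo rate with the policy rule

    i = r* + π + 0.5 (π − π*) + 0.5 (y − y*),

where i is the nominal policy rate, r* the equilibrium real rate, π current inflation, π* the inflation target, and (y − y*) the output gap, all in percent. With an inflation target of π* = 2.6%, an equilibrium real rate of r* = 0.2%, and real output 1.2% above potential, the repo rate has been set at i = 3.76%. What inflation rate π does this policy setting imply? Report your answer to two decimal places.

Output 1.2% above potential → (y − y*) = 1.2.
Collecting π: i = r* + (1 + 0.5) π − 0.5 π* + 0.5 (y − y*)
1.5 π = 3.76 − 0.2 + 0.5 × 2.6 − 0.5 × 1.2 = 4.26
π = 4.26 / 1.5 = 2.84

2.84%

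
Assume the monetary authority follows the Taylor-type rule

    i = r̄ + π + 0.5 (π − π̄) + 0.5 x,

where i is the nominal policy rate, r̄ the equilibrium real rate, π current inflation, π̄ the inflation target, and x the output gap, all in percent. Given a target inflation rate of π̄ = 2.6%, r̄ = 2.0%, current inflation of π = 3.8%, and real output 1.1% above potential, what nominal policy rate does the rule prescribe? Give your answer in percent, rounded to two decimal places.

6.95%

Output 1.1% above potential → x = 1.1.
i = 2.0 + 3.8 + 0.5 × (3.8 − 2.6) + 0.5 × 1.1
   = 2.0 + 3.8 + 0.6 + 0.55 = 6.95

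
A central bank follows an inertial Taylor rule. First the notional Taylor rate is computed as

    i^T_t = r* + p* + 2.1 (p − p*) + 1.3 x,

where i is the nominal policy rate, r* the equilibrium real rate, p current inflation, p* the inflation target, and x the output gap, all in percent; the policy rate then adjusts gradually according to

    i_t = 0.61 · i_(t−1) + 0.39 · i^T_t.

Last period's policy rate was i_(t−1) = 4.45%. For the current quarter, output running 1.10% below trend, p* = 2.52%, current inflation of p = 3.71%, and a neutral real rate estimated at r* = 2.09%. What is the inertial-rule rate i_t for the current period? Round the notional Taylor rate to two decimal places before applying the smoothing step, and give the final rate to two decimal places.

4.93%

Output 1.10% below potential → x = -1.10.
i^T_t = 2.09 + 2.52 + 2.1 × (3.71 − 2.52) + 1.3 × (-1.10)
   = 2.09 + 2.52 + 2.499 − 1.43 = 5.68
i_t = 0.61 × 4.45 + 0.39 × 5.68 = 2.7145 + 2.2152 = 4.93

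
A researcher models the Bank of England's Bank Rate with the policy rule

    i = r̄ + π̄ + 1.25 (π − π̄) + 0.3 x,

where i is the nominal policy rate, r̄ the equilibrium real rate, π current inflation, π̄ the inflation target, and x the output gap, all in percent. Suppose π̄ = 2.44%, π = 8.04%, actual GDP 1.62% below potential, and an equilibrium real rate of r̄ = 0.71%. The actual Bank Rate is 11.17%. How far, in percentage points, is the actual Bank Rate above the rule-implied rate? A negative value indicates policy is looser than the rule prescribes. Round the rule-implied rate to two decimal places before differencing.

Output 1.62% below potential → x = -1.62.
i = 0.71 + 2.44 + 1.25 × (8.04 − 2.44) + 0.3 × (-1.62)
   = 0.71 + 2.44 + 7 − 0.486 = 9.66
Deviation = 11.17 − 9.66 = 1.51 pp.

1.51 pp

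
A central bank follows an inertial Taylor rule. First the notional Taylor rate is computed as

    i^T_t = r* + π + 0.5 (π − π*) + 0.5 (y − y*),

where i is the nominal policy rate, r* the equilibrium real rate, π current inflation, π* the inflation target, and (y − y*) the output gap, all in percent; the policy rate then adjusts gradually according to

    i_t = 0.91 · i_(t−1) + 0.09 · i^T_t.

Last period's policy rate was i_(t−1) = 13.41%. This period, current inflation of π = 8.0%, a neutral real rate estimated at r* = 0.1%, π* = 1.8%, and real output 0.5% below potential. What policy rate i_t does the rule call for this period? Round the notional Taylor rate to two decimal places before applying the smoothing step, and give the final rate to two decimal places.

Output 0.5% below potential → (y − y*) = -0.5.
i^T_t = 0.1 + 8.0 + 0.5 × (8.0 − 1.8) + 0.5 × (-0.5)
   = 0.1 + 8 + 3.1 − 0.25 = 10.95
i_t = 0.91 × 13.41 + 0.09 × 10.95 = 12.2031 + 0.9855 = 13.19

13.19%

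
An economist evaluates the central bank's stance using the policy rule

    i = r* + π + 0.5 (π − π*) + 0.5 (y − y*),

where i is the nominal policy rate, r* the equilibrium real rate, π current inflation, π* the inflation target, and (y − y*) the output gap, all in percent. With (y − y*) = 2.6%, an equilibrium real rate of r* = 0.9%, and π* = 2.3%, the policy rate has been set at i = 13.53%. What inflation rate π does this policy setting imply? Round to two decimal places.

Collecting π: i = r* + (1 + 0.5) π − 0.5 π* + 0.5 (y − y*)
1.5 π = 13.53 − 0.9 + 0.5 × 2.3 − 0.5 × 2.6 = 12.48
π = 12.48 / 1.5 = 8.32

8.32%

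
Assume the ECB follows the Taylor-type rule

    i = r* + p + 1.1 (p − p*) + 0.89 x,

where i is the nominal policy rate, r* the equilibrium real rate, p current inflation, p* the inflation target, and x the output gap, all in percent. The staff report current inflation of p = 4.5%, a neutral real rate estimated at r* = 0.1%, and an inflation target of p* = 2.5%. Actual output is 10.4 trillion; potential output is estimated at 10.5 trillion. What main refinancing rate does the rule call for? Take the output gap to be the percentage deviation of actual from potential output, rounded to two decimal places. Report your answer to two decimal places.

Output gap = 100 × (10.4 − 10.5) / 10.5 = -0.95%.
i = 0.10 + 4.50 + 1.1 × (4.50 − 2.50) + 0.89 × (-0.95)
   = 0.10 + 4.5 + 2.2 − 0.8455 = 5.95

5.95%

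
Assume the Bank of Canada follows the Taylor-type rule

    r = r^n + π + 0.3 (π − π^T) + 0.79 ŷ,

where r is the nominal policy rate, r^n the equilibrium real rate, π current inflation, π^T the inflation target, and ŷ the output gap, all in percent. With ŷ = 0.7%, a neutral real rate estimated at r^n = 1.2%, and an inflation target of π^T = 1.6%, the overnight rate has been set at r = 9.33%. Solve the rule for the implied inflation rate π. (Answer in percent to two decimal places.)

Collecting π: r = r^n + (1 + 0.3) π − 0.3 π^T + 0.79 ŷ
1.3 π = 9.33 − 1.2 + 0.3 × 1.6 − 0.79 × 0.7 = 8.057
π = 8.057 / 1.3 = 6.20

6.20%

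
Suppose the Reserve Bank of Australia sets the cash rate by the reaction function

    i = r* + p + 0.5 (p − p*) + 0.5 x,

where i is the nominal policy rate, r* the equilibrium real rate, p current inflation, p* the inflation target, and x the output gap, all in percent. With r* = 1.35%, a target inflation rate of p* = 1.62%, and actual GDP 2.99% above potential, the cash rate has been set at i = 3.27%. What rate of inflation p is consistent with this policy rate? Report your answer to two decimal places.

Output 2.99% above potential → x = 2.99.
Collecting p: i = r* + (1 + 0.5) p − 0.5 p* + 0.5 x
1.5 p = 3.27 − 1.35 + 0.5 × 1.62 − 0.5 × 2.99 = 1.235
p = 1.235 / 1.5 = 0.82

0.82%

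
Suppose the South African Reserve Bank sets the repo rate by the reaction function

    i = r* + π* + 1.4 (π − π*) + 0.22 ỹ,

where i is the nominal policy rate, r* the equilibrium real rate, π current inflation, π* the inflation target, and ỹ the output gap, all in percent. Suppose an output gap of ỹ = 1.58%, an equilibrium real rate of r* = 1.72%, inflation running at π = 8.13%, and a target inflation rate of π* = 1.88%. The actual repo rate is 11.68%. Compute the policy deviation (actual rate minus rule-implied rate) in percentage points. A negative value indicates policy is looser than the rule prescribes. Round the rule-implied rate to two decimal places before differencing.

i = 1.72 + 1.88 + 1.4 × (8.13 − 1.88) + 0.22 × 1.58
   = 1.72 + 1.88 + 8.75 + 0.3476 = 12.70
Deviation = 11.68 − 12.70 = -1.02 pp.

-1.02 pp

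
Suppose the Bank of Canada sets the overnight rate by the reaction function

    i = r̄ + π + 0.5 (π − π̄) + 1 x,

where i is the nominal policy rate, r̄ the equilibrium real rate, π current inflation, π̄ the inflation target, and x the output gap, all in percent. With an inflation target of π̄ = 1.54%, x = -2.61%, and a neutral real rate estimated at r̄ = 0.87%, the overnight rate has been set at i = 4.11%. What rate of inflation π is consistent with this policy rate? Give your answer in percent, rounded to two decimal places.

Collecting π: i = r̄ + (1 + 0.5) π − 0.5 π̄ + 1 x
1.5 π = 4.11 − 0.87 + 0.5 × 1.54 − 1 × (-2.61) = 6.62
π = 6.62 / 1.5 = 4.41

4.41%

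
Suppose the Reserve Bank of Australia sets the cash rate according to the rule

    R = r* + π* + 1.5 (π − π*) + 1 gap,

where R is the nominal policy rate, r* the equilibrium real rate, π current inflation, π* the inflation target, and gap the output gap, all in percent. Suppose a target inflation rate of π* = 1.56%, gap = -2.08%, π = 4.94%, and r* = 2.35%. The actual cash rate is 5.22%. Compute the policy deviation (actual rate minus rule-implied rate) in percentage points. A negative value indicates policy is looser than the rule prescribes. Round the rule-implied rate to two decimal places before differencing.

-1.68 pp

R = 2.35 + 1.56 + 1.5 × (4.94 − 1.56) + 1 × (-2.08)
   = 2.35 + 1.56 + 5.07 − 2.08 = 6.90
Deviation = 5.22 − 6.90 = -1.68 pp.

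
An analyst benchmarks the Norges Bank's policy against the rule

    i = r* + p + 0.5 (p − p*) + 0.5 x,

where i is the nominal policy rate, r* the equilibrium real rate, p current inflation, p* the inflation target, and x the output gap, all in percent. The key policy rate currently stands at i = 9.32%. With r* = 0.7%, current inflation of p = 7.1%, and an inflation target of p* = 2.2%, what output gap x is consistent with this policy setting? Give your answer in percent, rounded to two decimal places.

-1.86%

0.5 x = 9.32 − 0.7 − 7.1 − 0.5 × (7.1 − 2.2) = -0.93
x = -0.93 / 0.5 = -1.86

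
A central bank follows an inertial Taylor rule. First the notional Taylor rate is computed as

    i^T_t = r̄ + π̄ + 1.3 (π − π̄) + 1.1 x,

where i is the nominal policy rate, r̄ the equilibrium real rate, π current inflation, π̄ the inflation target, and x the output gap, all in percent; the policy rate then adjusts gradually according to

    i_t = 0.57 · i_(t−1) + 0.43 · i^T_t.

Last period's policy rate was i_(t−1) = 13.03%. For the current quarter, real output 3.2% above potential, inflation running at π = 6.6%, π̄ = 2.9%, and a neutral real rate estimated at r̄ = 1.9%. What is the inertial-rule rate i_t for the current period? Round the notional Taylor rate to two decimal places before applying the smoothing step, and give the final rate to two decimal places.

13.07%

Output 3.2% above potential → x = 3.2.
i^T_t = 1.9 + 2.9 + 1.3 × (6.6 − 2.9) + 1.1 × 3.2
   = 1.9 + 2.9 + 4.81 + 3.52 = 13.13
i_t = 0.57 × 13.03 + 0.43 × 13.13 = 7.4271 + 5.6459 = 13.07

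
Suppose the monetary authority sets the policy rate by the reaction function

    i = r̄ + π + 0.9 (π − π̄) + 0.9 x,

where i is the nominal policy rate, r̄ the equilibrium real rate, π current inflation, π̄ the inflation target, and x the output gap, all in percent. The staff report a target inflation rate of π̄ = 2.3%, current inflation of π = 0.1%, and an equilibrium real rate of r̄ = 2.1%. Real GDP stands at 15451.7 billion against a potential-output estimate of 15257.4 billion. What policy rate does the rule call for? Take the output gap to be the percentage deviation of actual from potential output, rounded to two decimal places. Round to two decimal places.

1.36%

Output gap = 100 × (15451.7 − 15257.4) / 15257.4 = 1.27%.
i = 2.10 + 0.10 + 0.9 × (0.10 − 2.30) + 0.9 × 1.27
   = 2.10 + 0.1 − 1.98 + 1.143 = 1.36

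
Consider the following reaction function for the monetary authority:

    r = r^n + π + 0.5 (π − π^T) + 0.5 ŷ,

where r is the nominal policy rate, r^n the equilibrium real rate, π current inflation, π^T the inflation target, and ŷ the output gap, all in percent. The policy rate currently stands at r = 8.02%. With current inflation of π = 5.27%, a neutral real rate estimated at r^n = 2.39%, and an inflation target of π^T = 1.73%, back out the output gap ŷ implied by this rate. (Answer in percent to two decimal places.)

-2.82%

0.5 ŷ = 8.02 − 2.39 − 5.27 − 0.5 × (5.27 − 1.73) = -1.41
ŷ = -1.41 / 0.5 = -2.82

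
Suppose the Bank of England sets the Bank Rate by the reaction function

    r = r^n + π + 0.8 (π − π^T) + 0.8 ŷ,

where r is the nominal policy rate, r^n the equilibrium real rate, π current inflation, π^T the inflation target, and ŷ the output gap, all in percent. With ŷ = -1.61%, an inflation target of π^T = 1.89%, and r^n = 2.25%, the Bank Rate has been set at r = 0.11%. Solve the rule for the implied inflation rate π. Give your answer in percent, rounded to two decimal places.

Collecting π: r = r^n + (1 + 0.8) π − 0.8 π^T + 0.8 ŷ
1.8 π = 0.11 − 2.25 + 0.8 × 1.89 − 0.8 × (-1.61) = 0.66
π = 0.66 / 1.8 = 0.37

0.37%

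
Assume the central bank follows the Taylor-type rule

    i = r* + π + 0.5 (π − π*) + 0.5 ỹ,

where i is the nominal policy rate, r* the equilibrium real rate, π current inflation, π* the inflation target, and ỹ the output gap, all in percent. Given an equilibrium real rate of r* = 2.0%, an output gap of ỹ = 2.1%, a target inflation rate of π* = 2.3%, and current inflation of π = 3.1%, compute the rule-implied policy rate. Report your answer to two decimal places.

6.55%

i = 2.0 + 3.1 + 0.5 × (3.1 − 2.3) + 0.5 × 2.1
   = 2.0 + 3.1 + 0.4 + 1.05 = 6.55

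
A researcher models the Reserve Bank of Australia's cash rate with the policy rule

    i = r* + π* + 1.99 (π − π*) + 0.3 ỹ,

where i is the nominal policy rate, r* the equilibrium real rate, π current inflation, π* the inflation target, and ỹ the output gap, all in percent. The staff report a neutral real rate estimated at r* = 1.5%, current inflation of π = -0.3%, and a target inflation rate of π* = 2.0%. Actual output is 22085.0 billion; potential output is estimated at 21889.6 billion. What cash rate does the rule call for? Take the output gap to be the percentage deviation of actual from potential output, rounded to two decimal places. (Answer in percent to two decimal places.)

Output gap = 100 × (22085.0 − 21889.6) / 21889.6 = 0.89%.
i = 1.50 + 2.00 + 1.99 × (-0.30 − 2.00) + 0.3 × 0.89
   = 1.50 + 2 − 4.577 + 0.267 = -0.81

-0.81%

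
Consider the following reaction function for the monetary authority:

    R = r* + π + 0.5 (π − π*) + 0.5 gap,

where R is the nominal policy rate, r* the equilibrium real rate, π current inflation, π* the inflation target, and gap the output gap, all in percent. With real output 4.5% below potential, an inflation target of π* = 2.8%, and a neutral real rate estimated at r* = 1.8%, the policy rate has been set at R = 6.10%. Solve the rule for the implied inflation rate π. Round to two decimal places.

5.30%

Output 4.5% below potential → gap = -4.5.
Collecting π: R = r* + (1 + 0.5) π − 0.5 π* + 0.5 gap
1.5 π = 6.10 − 1.8 + 0.5 × 2.8 − 0.5 × (-4.5) = 7.95
π = 7.95 / 1.5 = 5.30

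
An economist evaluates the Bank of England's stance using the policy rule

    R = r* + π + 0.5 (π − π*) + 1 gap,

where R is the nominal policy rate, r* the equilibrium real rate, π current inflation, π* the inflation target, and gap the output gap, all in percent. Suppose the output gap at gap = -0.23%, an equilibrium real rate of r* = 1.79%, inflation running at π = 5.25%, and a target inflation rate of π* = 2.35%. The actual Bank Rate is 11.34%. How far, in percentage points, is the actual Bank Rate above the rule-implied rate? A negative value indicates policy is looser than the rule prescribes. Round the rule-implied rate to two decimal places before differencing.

3.08 pp

R = 1.79 + 5.25 + 0.5 × (5.25 − 2.35) + 1 × (-0.23)
   = 1.79 + 5.25 + 1.45 − 0.23 = 8.26
Deviation = 11.34 − 8.26 = 3.08 pp.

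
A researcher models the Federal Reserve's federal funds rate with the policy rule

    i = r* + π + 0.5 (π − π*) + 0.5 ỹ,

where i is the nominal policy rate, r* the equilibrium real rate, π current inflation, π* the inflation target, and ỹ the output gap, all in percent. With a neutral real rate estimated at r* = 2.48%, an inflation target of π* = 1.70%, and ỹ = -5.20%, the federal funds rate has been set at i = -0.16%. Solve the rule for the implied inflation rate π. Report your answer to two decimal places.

Collecting π: i = r* + (1 + 0.5) π − 0.5 π* + 0.5 ỹ
1.5 π = -0.16 − 2.48 + 0.5 × 1.70 − 0.5 × (-5.20) = 0.81
π = 0.81 / 1.5 = 0.54

0.54%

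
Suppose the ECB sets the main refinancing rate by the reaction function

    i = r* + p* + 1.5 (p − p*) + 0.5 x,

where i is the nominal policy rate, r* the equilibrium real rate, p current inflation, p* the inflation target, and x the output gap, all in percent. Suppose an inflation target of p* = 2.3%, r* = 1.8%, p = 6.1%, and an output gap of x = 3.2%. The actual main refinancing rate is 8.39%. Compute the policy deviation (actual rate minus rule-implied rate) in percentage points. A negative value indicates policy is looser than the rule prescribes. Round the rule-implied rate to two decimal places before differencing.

i = 1.8 + 2.3 + 1.5 × (6.1 − 2.3) + 0.5 × 3.2
   = 1.8 + 2.3 + 5.7 + 1.6 = 11.40
Deviation = 8.39 − 11.40 = -3.01 pp.

-3.01 pp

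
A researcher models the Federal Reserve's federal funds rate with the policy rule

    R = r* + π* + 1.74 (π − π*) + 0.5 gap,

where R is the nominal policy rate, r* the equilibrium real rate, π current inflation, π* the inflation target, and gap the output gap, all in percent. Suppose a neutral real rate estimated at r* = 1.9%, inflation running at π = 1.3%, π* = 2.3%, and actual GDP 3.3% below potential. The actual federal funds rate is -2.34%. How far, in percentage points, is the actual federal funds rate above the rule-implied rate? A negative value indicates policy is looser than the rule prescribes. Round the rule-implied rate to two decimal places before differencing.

-3.15 pp

Output 3.3% below potential → gap = -3.3.
R = 1.9 + 2.3 + 1.74 × (1.3 − 2.3) + 0.5 × (-3.3)
   = 1.9 + 2.3 − 1.74 − 1.65 = 0.81
Deviation = -2.34 − 0.81 = -3.15 pp.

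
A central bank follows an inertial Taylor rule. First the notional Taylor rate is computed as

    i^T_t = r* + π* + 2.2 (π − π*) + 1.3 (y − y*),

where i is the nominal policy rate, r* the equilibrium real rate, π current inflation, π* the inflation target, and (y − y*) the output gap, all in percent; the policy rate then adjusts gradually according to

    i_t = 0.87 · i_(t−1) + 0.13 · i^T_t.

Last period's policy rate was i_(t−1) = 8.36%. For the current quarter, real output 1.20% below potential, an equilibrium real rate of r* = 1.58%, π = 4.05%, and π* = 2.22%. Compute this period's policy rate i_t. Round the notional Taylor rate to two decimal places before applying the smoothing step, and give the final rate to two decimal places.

Output 1.20% below potential → (y − y*) = -1.20.
i^T_t = 1.58 + 2.22 + 2.2 × (4.05 − 2.22) + 1.3 × (-1.20)
   = 1.58 + 2.22 + 4.026 − 1.56 = 6.27
i_t = 0.87 × 8.36 + 0.13 × 6.27 = 7.2732 + 0.8151 = 8.09

8.09%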